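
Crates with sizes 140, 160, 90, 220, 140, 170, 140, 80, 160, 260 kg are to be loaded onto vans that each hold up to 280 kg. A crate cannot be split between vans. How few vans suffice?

7

Total = 260 + 220 + 170 + 160 + 160 + 140 + 140 + 140 + 90 + 80 = 1560 kg.
Lower bound: ⌈1560/280⌉ = 6 vans.
A packing using 7 vans:
  van 1: 260 = 260
  van 2: 220 = 220
  van 3: 170 + 90 = 260
  van 4: 160 + 80 = 240
  van 5: 160 = 160
  van 6: 140 + 140 = 280
  van 7: 140 = 140
No arrangement into 6 vans stays within capacity, so 7 is optimal.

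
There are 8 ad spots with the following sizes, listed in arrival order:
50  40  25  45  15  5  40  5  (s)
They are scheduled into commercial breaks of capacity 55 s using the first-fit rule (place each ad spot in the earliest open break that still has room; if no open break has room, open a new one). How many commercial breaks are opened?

  50 → break 1 (new)  [load 50/55]
  40 → break 2 (new)  [load 40/55]
  25 → break 3 (new)  [load 25/55]
  45 → break 4 (new)  [load 45/55]
  15 → break 2  [load 55/55]
  5 → break 1  [load 55/55]
  40 → break 5 (new)  [load 40/55]
  5 → break 3  [load 30/55]
5 commercial breaks opened.

5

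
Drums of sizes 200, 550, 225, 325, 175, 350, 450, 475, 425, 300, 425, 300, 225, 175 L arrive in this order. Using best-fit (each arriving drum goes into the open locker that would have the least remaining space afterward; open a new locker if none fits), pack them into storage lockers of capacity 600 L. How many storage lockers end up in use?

9

  200 → locker 1 (new)  [load 200/600]
  550 → locker 2 (new)  [load 550/600]
  225 → locker 1  [load 425/600]
  325 → locker 3 (new)  [load 325/600]
  175 → locker 1  [load 600/600]
  350 → locker 4 (new)  [load 350/600]
  450 → locker 5 (new)  [load 450/600]
  475 → locker 6 (new)  [load 475/600]
  425 → locker 7 (new)  [load 425/600]
  300 → locker 8 (new)  [load 300/600]
  425 → locker 9 (new)  [load 425/600]
  300 → locker 8  [load 600/600]
  225 → locker 4  [load 575/600]
  175 → locker 7  [load 600/600]
9 storage lockers opened.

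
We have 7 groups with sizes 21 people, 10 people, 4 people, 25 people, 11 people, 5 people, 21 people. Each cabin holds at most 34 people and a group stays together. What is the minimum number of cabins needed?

Total = 25 + 21 + 21 + 11 + 10 + 5 + 4 = 97 people.
Lower bound: ⌈97/34⌉ = 3 cabins.
A packing using 3 cabins:
  cabin 1: 25 + 5 + 4 = 34
  cabin 2: 21 + 11 = 32
  cabin 3: 21 + 10 = 31
This matches the lower bound, so 3 is optimal.

3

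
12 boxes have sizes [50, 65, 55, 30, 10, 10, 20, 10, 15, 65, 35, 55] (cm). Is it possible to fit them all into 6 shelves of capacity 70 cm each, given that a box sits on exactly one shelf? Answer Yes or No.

No

Total = 420 cm; ⌈420/70⌉ = 6.
The bound of 6 does not rule out 6, but exhaustive search shows no assignment into 6 shelves of capacity 70 cm exists — the minimum is 7.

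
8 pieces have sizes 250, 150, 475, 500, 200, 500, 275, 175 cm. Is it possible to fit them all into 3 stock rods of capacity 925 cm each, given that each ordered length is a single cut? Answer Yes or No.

A valid assignment using 3 stock rods:
  stock rod 1: 500 + 275 + 150 = 925
  stock rod 2: 500 + 250 + 175 = 925
  stock rod 3: 475 + 200 = 675
Every load is within 925 cm, so 3 stock rods suffice.

Yes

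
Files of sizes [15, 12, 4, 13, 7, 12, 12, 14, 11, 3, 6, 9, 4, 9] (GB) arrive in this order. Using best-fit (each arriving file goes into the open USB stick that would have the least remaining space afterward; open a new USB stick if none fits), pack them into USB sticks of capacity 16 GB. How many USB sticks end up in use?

  15 → USB stick 1 (new)  [load 15/16]
  12 → USB stick 2 (new)  [load 12/16]
  4 → USB stick 2  [load 16/16]
  13 → USB stick 3 (new)  [load 13/16]
  7 → USB stick 4 (new)  [load 7/16]
  12 → USB stick 5 (new)  [load 12/16]
  12 → USB stick 6 (new)  [load 12/16]
  14 → USB stick 7 (new)  [load 14/16]
  11 → USB stick 8 (new)  [load 11/16]
  3 → USB stick 3  [load 16/16]
  6 → USB stick 4  [load 13/16]
  9 → USB stick 9 (new)  [load 9/16]
  4 → USB stick 5  [load 16/16]
  9 → USB stick 10 (new)  [load 9/16]
10 USB sticks opened.

10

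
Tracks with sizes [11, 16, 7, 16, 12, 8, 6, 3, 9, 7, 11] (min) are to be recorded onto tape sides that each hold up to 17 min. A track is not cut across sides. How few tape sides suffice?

7

Total = 16 + 16 + 12 + 11 + 11 + 9 + 8 + 7 + 7 + 6 + 3 = 106 min.
Lower bound: ⌈106/17⌉ = 7 tape sides.
A packing using 7 tape sides:
  side 1: 16 = 16
  side 2: 16 = 16
  side 3: 12 + 3 = 15
  side 4: 11 + 6 = 17
  side 5: 11 = 11
  side 6: 9 + 8 = 17
  side 7: 7 + 7 = 14
This matches the lower bound, so 7 is optimal.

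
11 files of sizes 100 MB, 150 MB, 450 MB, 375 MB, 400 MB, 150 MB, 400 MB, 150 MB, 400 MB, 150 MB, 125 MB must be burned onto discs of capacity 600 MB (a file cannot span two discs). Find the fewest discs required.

Total = 450 + 400 + 400 + 400 + 375 + 150 + 150 + 150 + 150 + 125 + 100 = 2850 MB.
Lower bound: ⌈2850/600⌉ = 5 discs.
A packing using 5 discs:
  disc 1: 450 + 150 = 600
  disc 2: 400 + 150 = 550
  disc 3: 400 + 150 = 550
  disc 4: 400 + 150 = 550
  disc 5: 375 + 125 + 100 = 600
This matches the lower bound, so 5 is optimal.

5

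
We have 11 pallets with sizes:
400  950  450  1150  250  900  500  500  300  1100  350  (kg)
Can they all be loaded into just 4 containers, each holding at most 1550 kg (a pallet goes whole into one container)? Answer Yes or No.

No

Total = 6850 kg; ⌈6850/1550⌉ = 5.
At least 5 containers are required, but only 4 are allowed.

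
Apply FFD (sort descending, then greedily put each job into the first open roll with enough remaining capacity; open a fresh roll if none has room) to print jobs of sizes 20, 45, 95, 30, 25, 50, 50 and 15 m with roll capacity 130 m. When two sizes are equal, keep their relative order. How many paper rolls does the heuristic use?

3

Sorted descending: 95, 50, 50, 45, 30, 25, 20, 15.
  95 → roll 1 (new)  [load 95/130]
  50 → roll 2 (new)  [load 50/130]
  50 → roll 2  [load 100/130]
  45 → roll 3 (new)  [load 45/130]
  30 → roll 1  [load 125/130]
  25 → roll 2  [load 125/130]
  20 → roll 3  [load 65/130]
  15 → roll 3  [load 80/130]
3 paper rolls opened.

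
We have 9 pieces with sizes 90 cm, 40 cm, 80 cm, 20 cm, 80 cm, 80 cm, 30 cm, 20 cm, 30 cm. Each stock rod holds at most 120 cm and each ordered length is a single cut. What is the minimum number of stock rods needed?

Total = 90 + 80 + 80 + 80 + 40 + 30 + 30 + 20 + 20 = 470 cm.
Lower bound: ⌈470/120⌉ = 4 stock rods.
A packing using 4 stock rods:
  stock rod 1: 90 + 30 = 120
  stock rod 2: 80 + 40 = 120
  stock rod 3: 80 + 30 = 110
  stock rod 4: 80 + 20 + 20 = 120
This matches the lower bound, so 4 is optimal.

4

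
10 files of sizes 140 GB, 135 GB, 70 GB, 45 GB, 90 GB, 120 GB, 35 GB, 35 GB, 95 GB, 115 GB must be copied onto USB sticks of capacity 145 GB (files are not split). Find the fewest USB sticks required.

Total = 140 + 135 + 120 + 115 + 95 + 90 + 70 + 45 + 35 + 35 = 880 GB.
Lower bound: ⌈880/145⌉ = 7 USB sticks.
A packing using 7 USB sticks:
  USB stick 1: 140 = 140
  USB stick 2: 135 = 135
  USB stick 3: 120 = 120
  USB stick 4: 115 = 115
  USB stick 5: 95 + 45 = 140
  USB stick 6: 90 + 35 = 125
  USB stick 7: 70 + 35 = 105
This matches the lower bound, so 7 is optimal.

7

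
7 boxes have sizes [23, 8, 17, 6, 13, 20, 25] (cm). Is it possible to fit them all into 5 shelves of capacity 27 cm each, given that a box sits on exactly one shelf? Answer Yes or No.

A valid assignment using 5 shelves:
  shelf 1: 25 = 25
  shelf 2: 23 = 23
  shelf 3: 20 + 6 = 26
  shelf 4: 17 + 8 = 25
  shelf 5: 13 = 13
Every load is within 27 cm, so 5 shelves suffice.

Yes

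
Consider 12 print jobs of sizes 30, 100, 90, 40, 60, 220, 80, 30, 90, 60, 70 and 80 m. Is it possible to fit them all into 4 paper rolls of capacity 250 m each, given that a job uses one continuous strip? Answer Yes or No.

A valid assignment using 4 paper rolls:
  roll 1: 220 + 30 = 250
  roll 2: 100 + 90 + 60 = 250
  roll 3: 90 + 80 + 80 = 250
  roll 4: 70 + 60 + 40 + 30 = 200
Every load is within 250 m, so 4 paper rolls suffice.

Yes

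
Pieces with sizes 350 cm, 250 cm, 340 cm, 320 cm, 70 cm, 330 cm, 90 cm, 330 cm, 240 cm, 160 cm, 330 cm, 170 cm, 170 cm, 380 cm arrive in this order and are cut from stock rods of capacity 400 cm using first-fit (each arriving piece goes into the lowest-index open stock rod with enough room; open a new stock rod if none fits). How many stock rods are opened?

11

  350 → stock rod 1 (new)  [load 350/400]
  250 → stock rod 2 (new)  [load 250/400]
  340 → stock rod 3 (new)  [load 340/400]
  320 → stock rod 4 (new)  [load 320/400]
  70 → stock rod 2  [load 320/400]
  330 → stock rod 5 (new)  [load 330/400]
  90 → stock rod 6 (new)  [load 90/400]
  330 → stock rod 7 (new)  [load 330/400]
  240 → stock rod 6  [load 330/400]
  160 → stock rod 8 (new)  [load 160/400]
  330 → stock rod 9 (new)  [load 330/400]
  170 → stock rod 8  [load 330/400]
  170 → stock rod 10 (new)  [load 170/400]
  380 → stock rod 11 (new)  [load 380/400]
11 stock rods opened.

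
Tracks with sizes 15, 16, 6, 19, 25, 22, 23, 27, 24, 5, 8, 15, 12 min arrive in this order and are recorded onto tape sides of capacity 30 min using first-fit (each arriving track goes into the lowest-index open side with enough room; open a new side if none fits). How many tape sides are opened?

  15 → side 1 (new)  [load 15/30]
  16 → side 2 (new)  [load 16/30]
  6 → side 1  [load 21/30]
  19 → side 3 (new)  [load 19/30]
  25 → side 4 (new)  [load 25/30]
  22 → side 5 (new)  [load 22/30]
  23 → side 6 (new)  [load 23/30]
  27 → side 7 (new)  [load 27/30]
  24 → side 8 (new)  [load 24/30]
  5 → side 1  [load 26/30]
  8 → side 2  [load 24/30]
  15 → side 9 (new)  [load 15/30]
  12 → side 9  [load 27/30]
9 tape sides opened.

9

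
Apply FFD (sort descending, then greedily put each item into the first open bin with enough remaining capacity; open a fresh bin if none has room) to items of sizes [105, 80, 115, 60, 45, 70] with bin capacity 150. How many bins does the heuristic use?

4

Sorted descending: 115, 105, 80, 70, 60, 45.
  115 → bin 1 (new)  [load 115/150]
  105 → bin 2 (new)  [load 105/150]
  80 → bin 3 (new)  [load 80/150]
  70 → bin 3  [load 150/150]
  60 → bin 4 (new)  [load 60/150]
  45 → bin 2  [load 150/150]
4 bins opened.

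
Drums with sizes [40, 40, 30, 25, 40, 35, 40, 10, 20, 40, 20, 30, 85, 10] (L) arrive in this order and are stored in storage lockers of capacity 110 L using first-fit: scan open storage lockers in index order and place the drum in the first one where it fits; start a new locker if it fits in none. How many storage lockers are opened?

5

  40 → locker 1 (new)  [load 40/110]
  40 → locker 1  [load 80/110]
  30 → locker 1  [load 110/110]
  25 → locker 2 (new)  [load 25/110]
  40 → locker 2  [load 65/110]
  35 → locker 2  [load 100/110]
  40 → locker 3 (new)  [load 40/110]
  10 → locker 2  [load 110/110]
  20 → locker 3  [load 60/110]
  40 → locker 3  [load 100/110]
  20 → locker 4 (new)  [load 20/110]
  30 → locker 4  [load 50/110]
  85 → locker 5 (new)  [load 85/110]
  10 → locker 3  [load 110/110]
5 storage lockers opened.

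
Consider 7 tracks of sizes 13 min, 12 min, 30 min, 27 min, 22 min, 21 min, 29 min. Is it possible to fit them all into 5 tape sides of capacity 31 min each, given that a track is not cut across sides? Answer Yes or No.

Total = 154 min; ⌈154/31⌉ = 5.
The bound of 5 does not rule out 5, but exhaustive search shows no assignment into 5 tape sides of capacity 31 min exists — the minimum is 6.

No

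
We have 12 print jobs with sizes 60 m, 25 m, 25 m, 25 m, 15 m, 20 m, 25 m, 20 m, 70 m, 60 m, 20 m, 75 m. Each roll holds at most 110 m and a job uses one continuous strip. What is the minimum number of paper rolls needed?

Total = 75 + 70 + 60 + 60 + 25 + 25 + 25 + 25 + 20 + 20 + 20 + 15 = 440 m.
Lower bound: ⌈440/110⌉ = 4 paper rolls.
A packing using 4 paper rolls:
  roll 1: 75 + 20 + 15 = 110
  roll 2: 70 + 20 + 20 = 110
  roll 3: 60 + 25 + 25 = 110
  roll 4: 60 + 25 + 25 = 110
This matches the lower bound, so 4 is optimal.

4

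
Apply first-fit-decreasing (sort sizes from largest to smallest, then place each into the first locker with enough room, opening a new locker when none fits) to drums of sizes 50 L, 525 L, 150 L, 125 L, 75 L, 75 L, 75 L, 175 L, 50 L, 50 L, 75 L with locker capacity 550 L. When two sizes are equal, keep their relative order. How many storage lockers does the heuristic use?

3

Sorted descending: 525, 175, 150, 125, 75, 75, 75, 75, 50, 50, 50.
  525 → locker 1 (new)  [load 525/550]
  175 → locker 2 (new)  [load 175/550]
  150 → locker 2  [load 325/550]
  125 → locker 2  [load 450/550]
  75 → locker 2  [load 525/550]
  75 → locker 3 (new)  [load 75/550]
  75 → locker 3  [load 150/550]
  75 → locker 3  [load 225/550]
  50 → locker 3  [load 275/550]
  50 → locker 3  [load 325/550]
  50 → locker 3  [load 375/550]
3 storage lockers opened.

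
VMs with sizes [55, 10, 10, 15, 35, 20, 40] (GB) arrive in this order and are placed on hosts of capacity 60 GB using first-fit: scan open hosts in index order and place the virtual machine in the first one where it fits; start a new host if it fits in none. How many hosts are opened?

4

  55 → host 1 (new)  [load 55/60]
  10 → host 2 (new)  [load 10/60]
  10 → host 2  [load 20/60]
  15 → host 2  [load 35/60]
  35 → host 3 (new)  [load 35/60]
  20 → host 2  [load 55/60]
  40 → host 4 (new)  [load 40/60]
4 hosts opened.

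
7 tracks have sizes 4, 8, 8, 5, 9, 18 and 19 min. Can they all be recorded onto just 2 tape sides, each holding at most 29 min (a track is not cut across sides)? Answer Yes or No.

No

Total = 71 min; ⌈71/29⌉ = 3.
At least 3 tape sides are required, but only 2 are allowed.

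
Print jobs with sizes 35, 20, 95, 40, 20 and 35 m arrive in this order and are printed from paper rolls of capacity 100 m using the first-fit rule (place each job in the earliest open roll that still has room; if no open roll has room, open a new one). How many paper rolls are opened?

  35 → roll 1 (new)  [load 35/100]
  20 → roll 1  [load 55/100]
  95 → roll 2 (new)  [load 95/100]
  40 → roll 1  [load 95/100]
  20 → roll 3 (new)  [load 20/100]
  35 → roll 3  [load 55/100]
3 paper rolls opened.

3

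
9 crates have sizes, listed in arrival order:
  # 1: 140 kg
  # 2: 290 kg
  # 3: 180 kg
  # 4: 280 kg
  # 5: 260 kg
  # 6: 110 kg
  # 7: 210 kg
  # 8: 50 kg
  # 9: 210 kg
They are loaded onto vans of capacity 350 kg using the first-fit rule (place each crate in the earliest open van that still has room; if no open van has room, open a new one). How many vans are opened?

  140 → van 1 (new)  [load 140/350]
  290 → van 2 (new)  [load 290/350]
  180 → van 1  [load 320/350]
  280 → van 3 (new)  [load 280/350]
  260 → van 4 (new)  [load 260/350]
  110 → van 5 (new)  [load 110/350]
  210 → van 5  [load 320/350]
  50 → van 2  [load 340/350]
  210 → van 6 (new)  [load 210/350]
6 vans opened.

6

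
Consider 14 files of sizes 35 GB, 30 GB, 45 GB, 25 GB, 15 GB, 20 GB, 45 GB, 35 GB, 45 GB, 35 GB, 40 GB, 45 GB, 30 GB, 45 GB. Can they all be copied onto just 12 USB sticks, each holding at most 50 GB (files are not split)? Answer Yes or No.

A valid assignment using 12 USB sticks:
  USB stick 1: 45 = 45
  USB stick 2: 45 = 45
  USB stick 3: 45 = 45
  USB stick 4: 45 = 45
  USB stick 5: 45 = 45
  USB stick 6: 40 = 40
  USB stick 7: 35 + 15 = 50
  USB stick 8: 35 = 35
  USB stick 9: 35 = 35
  USB stick 10: 30 + 20 = 50
  USB stick 11: 30 = 30
  USB stick 12: 25 = 25
Every load is within 50 GB, so 12 USB sticks suffice.

Yes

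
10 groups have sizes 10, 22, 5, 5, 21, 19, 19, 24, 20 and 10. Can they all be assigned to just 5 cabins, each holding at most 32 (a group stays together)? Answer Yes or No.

No

Total = 155; ⌈155/32⌉ = 5.
6 groups each exceed half the capacity and cannot share a cabin, forcing at least 6 cabins.
At least 6 cabins are required, but only 5 are allowed.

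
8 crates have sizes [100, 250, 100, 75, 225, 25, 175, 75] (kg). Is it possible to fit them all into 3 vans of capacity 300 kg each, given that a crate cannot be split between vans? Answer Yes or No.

Total = 1025 kg; ⌈1025/300⌉ = 4.
At least 4 vans are required, but only 3 are allowed.

No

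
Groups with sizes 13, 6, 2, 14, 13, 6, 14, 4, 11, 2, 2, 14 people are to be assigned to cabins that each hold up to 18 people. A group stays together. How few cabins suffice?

7

Total = 14 + 14 + 14 + 13 + 13 + 11 + 6 + 6 + 4 + 2 + 2 + 2 = 101 people.
Lower bound: ⌈101/18⌉ = 6 cabins.
A packing using 7 cabins:
  cabin 1: 14 + 4 = 18
  cabin 2: 14 + 2 + 2 = 18
  cabin 3: 14 + 2 = 16
  cabin 4: 13 = 13
  cabin 5: 13 = 13
  cabin 6: 11 + 6 = 17
  cabin 7: 6 = 6
No arrangement into 6 cabins stays within capacity, so 7 is optimal.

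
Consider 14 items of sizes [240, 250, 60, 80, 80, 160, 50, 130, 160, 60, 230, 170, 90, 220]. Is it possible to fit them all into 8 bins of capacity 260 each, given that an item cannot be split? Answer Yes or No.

No

Total = 1980; ⌈1980/260⌉ = 8.
The bound of 8 does not rule out 8, but exhaustive search shows no assignment into 8 bins of capacity 260 exists — the minimum is 9.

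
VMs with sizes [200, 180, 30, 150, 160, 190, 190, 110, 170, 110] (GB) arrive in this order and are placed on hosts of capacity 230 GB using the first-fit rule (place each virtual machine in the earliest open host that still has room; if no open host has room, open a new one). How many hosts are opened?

8

  200 → host 1 (new)  [load 200/230]
  180 → host 2 (new)  [load 180/230]
  30 → host 1  [load 230/230]
  150 → host 3 (new)  [load 150/230]
  160 → host 4 (new)  [load 160/230]
  190 → host 5 (new)  [load 190/230]
  190 → host 6 (new)  [load 190/230]
  110 → host 7 (new)  [load 110/230]
  170 → host 8 (new)  [load 170/230]
  110 → host 7  [load 220/230]
8 hosts opened.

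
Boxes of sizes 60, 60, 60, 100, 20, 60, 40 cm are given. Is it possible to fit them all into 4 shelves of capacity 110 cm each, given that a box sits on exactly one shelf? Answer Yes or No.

Total = 400 cm; ⌈400/110⌉ = 4.
5 boxes each exceed half the capacity and cannot share a shelf, forcing at least 5 shelves.
At least 5 shelves are required, but only 4 are allowed.

No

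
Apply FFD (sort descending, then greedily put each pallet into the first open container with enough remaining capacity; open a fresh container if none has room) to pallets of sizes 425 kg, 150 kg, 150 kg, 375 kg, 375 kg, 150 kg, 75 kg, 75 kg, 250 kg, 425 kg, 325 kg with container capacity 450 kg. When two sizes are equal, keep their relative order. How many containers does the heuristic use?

Sorted descending: 425, 425, 375, 375, 325, 250, 150, 150, 150, 75, 75.
  425 → container 1 (new)  [load 425/450]
  425 → container 2 (new)  [load 425/450]
  375 → container 3 (new)  [load 375/450]
  375 → container 4 (new)  [load 375/450]
  325 → container 5 (new)  [load 325/450]
  250 → container 6 (new)  [load 250/450]
  150 → container 6  [load 400/450]
  150 → container 7 (new)  [load 150/450]
  150 → container 7  [load 300/450]
  75 → container 3  [load 450/450]
  75 → container 4  [load 450/450]
7 containers opened.

7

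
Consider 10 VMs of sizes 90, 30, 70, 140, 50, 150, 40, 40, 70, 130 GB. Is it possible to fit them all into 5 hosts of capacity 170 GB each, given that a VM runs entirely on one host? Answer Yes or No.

Yes

A valid assignment using 5 hosts:
  host 1: 150 = 150
  host 2: 140 + 30 = 170
  host 3: 130 + 40 = 170
  host 4: 90 + 70 = 160
  host 5: 70 + 50 + 40 = 160
Every load is within 170 GB, so 5 hosts suffice.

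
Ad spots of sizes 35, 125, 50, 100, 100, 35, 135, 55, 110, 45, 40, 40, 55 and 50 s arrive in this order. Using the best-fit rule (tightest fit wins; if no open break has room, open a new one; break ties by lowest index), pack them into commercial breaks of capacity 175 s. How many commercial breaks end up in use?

  35 → break 1 (new)  [load 35/175]
  125 → break 1  [load 160/175]
  50 → break 2 (new)  [load 50/175]
  100 → break 2  [load 150/175]
  100 → break 3 (new)  [load 100/175]
  35 → break 3  [load 135/175]
  135 → break 4 (new)  [load 135/175]
  55 → break 5 (new)  [load 55/175]
  110 → break 5  [load 165/175]
  45 → break 6 (new)  [load 45/175]
  40 → break 3  [load 175/175]
  40 → break 4  [load 175/175]
  55 → break 6  [load 100/175]
  50 → break 6  [load 150/175]
6 commercial breaks opened.

6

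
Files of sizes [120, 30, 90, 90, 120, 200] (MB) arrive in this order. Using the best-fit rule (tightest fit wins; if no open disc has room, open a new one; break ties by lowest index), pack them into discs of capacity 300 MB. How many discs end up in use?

3

  120 → disc 1 (new)  [load 120/300]
  30 → disc 1  [load 150/300]
  90 → disc 1  [load 240/300]
  90 → disc 2 (new)  [load 90/300]
  120 → disc 2  [load 210/300]
  200 → disc 3 (new)  [load 200/300]
3 discs opened.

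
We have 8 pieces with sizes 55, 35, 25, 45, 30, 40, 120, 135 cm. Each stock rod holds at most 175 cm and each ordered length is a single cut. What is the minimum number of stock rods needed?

Total = 135 + 120 + 55 + 45 + 40 + 35 + 30 + 25 = 485 cm.
Lower bound: ⌈485/175⌉ = 3 stock rods.
A packing using 3 stock rods:
  stock rod 1: 135 + 40 = 175
  stock rod 2: 120 + 55 = 175
  stock rod 3: 45 + 35 + 30 + 25 = 135
This matches the lower bound, so 3 is optimal.

3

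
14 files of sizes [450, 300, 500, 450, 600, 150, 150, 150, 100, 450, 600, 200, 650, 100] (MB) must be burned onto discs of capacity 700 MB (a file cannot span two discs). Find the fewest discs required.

Total = 650 + 600 + 600 + 500 + 450 + 450 + 450 + 300 + 200 + 150 + 150 + 150 + 100 + 100 = 4850 MB.
Lower bound: ⌈4850/700⌉ = 7 discs.
A packing using 8 discs:
  disc 1: 650 = 650
  disc 2: 600 + 100 = 700
  disc 3: 600 + 100 = 700
  disc 4: 500 + 200 = 700
  disc 5: 450 + 150 = 600
  disc 6: 450 + 150 = 600
  disc 7: 450 + 150 = 600
  disc 8: 300 = 300
No arrangement into 7 discs stays within capacity, so 8 is optimal.

8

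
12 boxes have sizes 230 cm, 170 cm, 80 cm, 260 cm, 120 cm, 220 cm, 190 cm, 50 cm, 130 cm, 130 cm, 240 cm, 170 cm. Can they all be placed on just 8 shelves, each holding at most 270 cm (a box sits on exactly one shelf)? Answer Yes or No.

Total = 1990 cm; ⌈1990/270⌉ = 8.
The bound of 8 does not rule out 8, but exhaustive search shows no assignment into 8 shelves of capacity 270 cm exists — the minimum is 9.

No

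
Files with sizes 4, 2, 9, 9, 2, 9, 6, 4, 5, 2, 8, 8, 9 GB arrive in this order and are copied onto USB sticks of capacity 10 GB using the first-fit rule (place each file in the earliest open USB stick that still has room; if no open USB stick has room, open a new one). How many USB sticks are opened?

9

  4 → USB stick 1 (new)  [load 4/10]
  2 → USB stick 1  [load 6/10]
  9 → USB stick 2 (new)  [load 9/10]
  9 → USB stick 3 (new)  [load 9/10]
  2 → USB stick 1  [load 8/10]
  9 → USB stick 4 (new)  [load 9/10]
  6 → USB stick 5 (new)  [load 6/10]
  4 → USB stick 5  [load 10/10]
  5 → USB stick 6 (new)  [load 5/10]
  2 → USB stick 1  [load 10/10]
  8 → USB stick 7 (new)  [load 8/10]
  8 → USB stick 8 (new)  [load 8/10]
  9 → USB stick 9 (new)  [load 9/10]
9 USB sticks opened.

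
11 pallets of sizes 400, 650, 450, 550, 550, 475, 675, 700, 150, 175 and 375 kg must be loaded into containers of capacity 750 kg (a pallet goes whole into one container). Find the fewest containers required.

9

Total = 700 + 675 + 650 + 550 + 550 + 475 + 450 + 400 + 375 + 175 + 150 = 5150 kg.
Lower bound: ⌈5150/750⌉ = 7 containers.
Also, 8 pallets each exceed 375 kg, and no two of those can share a container, so at least 8 containers are needed.
A packing using 9 containers:
  container 1: 700 = 700
  container 2: 675 = 675
  container 3: 650 = 650
  container 4: 550 + 175 = 725
  container 5: 550 + 150 = 700
  container 6: 475 = 475
  container 7: 450 = 450
  container 8: 400 = 400
  container 9: 375 = 375
No arrangement into 8 containers stays within capacity, so 9 is optimal.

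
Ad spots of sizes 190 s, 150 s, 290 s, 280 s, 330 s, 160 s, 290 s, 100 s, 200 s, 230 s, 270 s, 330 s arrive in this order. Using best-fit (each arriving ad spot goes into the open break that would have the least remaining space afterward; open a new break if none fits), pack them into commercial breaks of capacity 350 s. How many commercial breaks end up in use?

10

  190 → break 1 (new)  [load 190/350]
  150 → break 1  [load 340/350]
  290 → break 2 (new)  [load 290/350]
  280 → break 3 (new)  [load 280/350]
  330 → break 4 (new)  [load 330/350]
  160 → break 5 (new)  [load 160/350]
  290 → break 6 (new)  [load 290/350]
  100 → break 5  [load 260/350]
  200 → break 7 (new)  [load 200/350]
  230 → break 8 (new)  [load 230/350]
  270 → break 9 (new)  [load 270/350]
  330 → break 10 (new)  [load 330/350]
10 commercial breaks opened.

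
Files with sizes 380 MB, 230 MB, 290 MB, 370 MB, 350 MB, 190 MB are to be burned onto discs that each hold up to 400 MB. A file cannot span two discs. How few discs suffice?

Total = 380 + 370 + 350 + 290 + 230 + 190 = 1810 MB.
Lower bound: ⌈1810/400⌉ = 5 discs.
A packing using 6 discs:
  disc 1: 380 = 380
  disc 2: 370 = 370
  disc 3: 350 = 350
  disc 4: 290 = 290
  disc 5: 230 = 230
  disc 6: 190 = 190
No arrangement into 5 discs stays within capacity, so 6 is optimal.

6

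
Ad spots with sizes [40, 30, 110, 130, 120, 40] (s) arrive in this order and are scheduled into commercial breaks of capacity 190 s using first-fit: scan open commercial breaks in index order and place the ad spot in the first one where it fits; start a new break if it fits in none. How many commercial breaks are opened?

  40 → break 1 (new)  [load 40/190]
  30 → break 1  [load 70/190]
  110 → break 1  [load 180/190]
  130 → break 2 (new)  [load 130/190]
  120 → break 3 (new)  [load 120/190]
  40 → break 2  [load 170/190]
3 commercial breaks opened.

3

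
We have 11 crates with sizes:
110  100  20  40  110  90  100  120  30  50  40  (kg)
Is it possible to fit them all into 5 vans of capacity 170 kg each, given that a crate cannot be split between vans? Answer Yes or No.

Total = 810 kg; ⌈810/170⌉ = 5.
6 crates each exceed half the capacity and cannot share a van, forcing at least 6 vans.
At least 6 vans are required, but only 5 are allowed.

No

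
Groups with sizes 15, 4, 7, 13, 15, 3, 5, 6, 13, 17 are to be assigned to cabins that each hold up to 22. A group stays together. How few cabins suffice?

Total = 17 + 15 + 15 + 13 + 13 + 7 + 6 + 5 + 4 + 3 = 98.
Lower bound: ⌈98/22⌉ = 5 cabins.
A packing using 5 cabins:
  cabin 1: 17 + 5 = 22
  cabin 2: 15 + 7 = 22
  cabin 3: 15 + 6 = 21
  cabin 4: 13 + 4 + 3 = 20
  cabin 5: 13 = 13
This matches the lower bound, so 5 is optimal.

5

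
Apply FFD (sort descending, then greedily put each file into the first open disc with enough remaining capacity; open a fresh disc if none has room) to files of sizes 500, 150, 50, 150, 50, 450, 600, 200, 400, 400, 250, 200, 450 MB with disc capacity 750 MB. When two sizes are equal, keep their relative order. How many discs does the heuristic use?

6

Sorted descending: 600, 500, 450, 450, 400, 400, 250, 200, 200, 150, 150, 50, 50.
  600 → disc 1 (new)  [load 600/750]
  500 → disc 2 (new)  [load 500/750]
  450 → disc 3 (new)  [load 450/750]
  450 → disc 4 (new)  [load 450/750]
  400 → disc 5 (new)  [load 400/750]
  400 → disc 6 (new)  [load 400/750]
  250 → disc 2  [load 750/750]
  200 → disc 3  [load 650/750]
  200 → disc 4  [load 650/750]
  150 → disc 1  [load 750/750]
  150 → disc 5  [load 550/750]
  50 → disc 3  [load 700/750]
  50 → disc 3  [load 750/750]
6 discs opened.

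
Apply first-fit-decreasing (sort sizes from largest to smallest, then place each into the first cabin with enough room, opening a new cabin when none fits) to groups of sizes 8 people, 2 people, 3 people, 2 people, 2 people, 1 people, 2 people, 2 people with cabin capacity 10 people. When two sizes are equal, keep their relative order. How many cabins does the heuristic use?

Sorted descending: 8, 3, 2, 2, 2, 2, 2, 1.
  8 → cabin 1 (new)  [load 8/10]
  3 → cabin 2 (new)  [load 3/10]
  2 → cabin 1  [load 10/10]
  2 → cabin 2  [load 5/10]
  2 → cabin 2  [load 7/10]
  2 → cabin 2  [load 9/10]
  2 → cabin 3 (new)  [load 2/10]
  1 → cabin 2  [load 10/10]
3 cabins opened.

3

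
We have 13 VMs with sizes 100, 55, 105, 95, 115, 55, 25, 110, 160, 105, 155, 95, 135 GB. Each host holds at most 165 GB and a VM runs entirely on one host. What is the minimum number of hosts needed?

10

Total = 160 + 155 + 135 + 115 + 110 + 105 + 105 + 100 + 95 + 95 + 55 + 55 + 25 = 1310 GB.
Lower bound: ⌈1310/165⌉ = 8 hosts.
Also, 10 VMs each exceed 165/2 GB, and no two of those can share a host, so at least 10 hosts are needed.
A packing using 10 hosts:
  host 1: 160 = 160
  host 2: 155 = 155
  host 3: 135 + 25 = 160
  host 4: 115 = 115
  host 5: 110 + 55 = 165
  host 6: 105 + 55 = 160
  host 7: 105 = 105
  host 8: 100 = 100
  host 9: 95 = 95
  host 10: 95 = 95
This matches the lower bound, so 10 is optimal.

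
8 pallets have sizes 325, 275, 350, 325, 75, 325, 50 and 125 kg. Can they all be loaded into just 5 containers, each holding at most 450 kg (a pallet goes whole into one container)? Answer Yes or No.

A valid assignment using 5 containers:
  container 1: 350 + 75 = 425
  container 2: 325 + 125 = 450
  container 3: 325 + 50 = 375
  container 4: 325 = 325
  container 5: 275 = 275
Every load is within 450 kg, so 5 containers suffice.

Yes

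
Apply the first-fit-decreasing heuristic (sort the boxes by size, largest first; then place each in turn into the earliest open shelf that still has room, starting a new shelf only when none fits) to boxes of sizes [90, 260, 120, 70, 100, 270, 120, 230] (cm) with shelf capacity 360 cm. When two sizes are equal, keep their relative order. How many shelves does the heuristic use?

Sorted descending: 270, 260, 230, 120, 120, 100, 90, 70.
  270 → shelf 1 (new)  [load 270/360]
  260 → shelf 2 (new)  [load 260/360]
  230 → shelf 3 (new)  [load 230/360]
  120 → shelf 3  [load 350/360]
  120 → shelf 4 (new)  [load 120/360]
  100 → shelf 2  [load 360/360]
  90 → shelf 1  [load 360/360]
  70 → shelf 4  [load 190/360]
4 shelves opened.

4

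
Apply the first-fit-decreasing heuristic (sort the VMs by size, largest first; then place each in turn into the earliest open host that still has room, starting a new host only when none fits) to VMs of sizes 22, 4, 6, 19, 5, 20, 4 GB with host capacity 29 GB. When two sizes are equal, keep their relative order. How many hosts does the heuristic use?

3

Sorted descending: 22, 20, 19, 6, 5, 4, 4.
  22 → host 1 (new)  [load 22/29]
  20 → host 2 (new)  [load 20/29]
  19 → host 3 (new)  [load 19/29]
  6 → host 1  [load 28/29]
  5 → host 2  [load 25/29]
  4 → host 2  [load 29/29]
  4 → host 3  [load 23/29]
3 hosts opened.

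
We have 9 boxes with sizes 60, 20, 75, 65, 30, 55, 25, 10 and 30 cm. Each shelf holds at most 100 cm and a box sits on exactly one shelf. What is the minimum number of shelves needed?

4

Total = 75 + 65 + 60 + 55 + 30 + 30 + 25 + 20 + 10 = 370 cm.
Lower bound: ⌈370/100⌉ = 4 shelves.
A packing using 4 shelves:
  shelf 1: 75 + 25 = 100
  shelf 2: 65 + 30 = 95
  shelf 3: 60 + 30 + 10 = 100
  shelf 4: 55 + 20 = 75
This matches the lower bound, so 4 is optimal.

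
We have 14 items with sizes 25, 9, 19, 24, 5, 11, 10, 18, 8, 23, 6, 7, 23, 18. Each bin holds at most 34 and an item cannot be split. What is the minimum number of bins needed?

7

Total = 25 + 24 + 23 + 23 + 19 + 18 + 18 + 11 + 10 + 9 + 8 + 7 + 6 + 5 = 206.
Lower bound: ⌈206/34⌉ = 7 bins.
A packing using 7 bins:
  bin 1: 25 + 9 = 34
  bin 2: 24 + 10 = 34
  bin 3: 23 + 11 = 34
  bin 4: 23 + 8 = 31
  bin 5: 19 + 7 + 6 = 32
  bin 6: 18 + 5 = 23
  bin 7: 18 = 18
This matches the lower bound, so 7 is optimal.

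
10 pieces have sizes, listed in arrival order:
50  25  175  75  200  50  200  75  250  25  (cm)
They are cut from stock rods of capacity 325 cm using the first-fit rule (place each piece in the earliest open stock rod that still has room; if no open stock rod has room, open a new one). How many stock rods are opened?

4

  50 → stock rod 1 (new)  [load 50/325]
  25 → stock rod 1  [load 75/325]
  175 → stock rod 1  [load 250/325]
  75 → stock rod 1  [load 325/325]
  200 → stock rod 2 (new)  [load 200/325]
  50 → stock rod 2  [load 250/325]
  200 → stock rod 3 (new)  [load 200/325]
  75 → stock rod 2  [load 325/325]
  250 → stock rod 4 (new)  [load 250/325]
  25 → stock rod 3  [load 225/325]
4 stock rods opened.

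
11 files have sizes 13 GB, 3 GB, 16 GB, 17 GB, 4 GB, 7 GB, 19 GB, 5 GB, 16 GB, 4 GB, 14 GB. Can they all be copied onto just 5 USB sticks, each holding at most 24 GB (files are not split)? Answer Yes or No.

Total = 118 GB; ⌈118/24⌉ = 5.
6 files each exceed half the capacity and cannot share a USB stick, forcing at least 6 USB sticks.
At least 6 USB sticks are required, but only 5 are allowed.

No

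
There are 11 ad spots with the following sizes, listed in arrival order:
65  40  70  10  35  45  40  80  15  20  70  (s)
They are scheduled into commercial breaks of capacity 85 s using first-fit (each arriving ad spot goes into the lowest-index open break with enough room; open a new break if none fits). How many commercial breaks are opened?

  65 → break 1 (new)  [load 65/85]
  40 → break 2 (new)  [load 40/85]
  70 → break 3 (new)  [load 70/85]
  10 → break 1  [load 75/85]
  35 → break 2  [load 75/85]
  45 → break 4 (new)  [load 45/85]
  40 → break 4  [load 85/85]
  80 → break 5 (new)  [load 80/85]
  15 → break 3  [load 85/85]
  20 → break 6 (new)  [load 20/85]
  70 → break 7 (new)  [load 70/85]
7 commercial breaks opened.

7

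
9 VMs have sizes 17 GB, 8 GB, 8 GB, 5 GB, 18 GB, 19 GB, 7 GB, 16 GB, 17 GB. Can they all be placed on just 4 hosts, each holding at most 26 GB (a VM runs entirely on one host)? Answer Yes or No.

Total = 115 GB; ⌈115/26⌉ = 5.
At least 5 hosts are required, but only 4 are allowed.

No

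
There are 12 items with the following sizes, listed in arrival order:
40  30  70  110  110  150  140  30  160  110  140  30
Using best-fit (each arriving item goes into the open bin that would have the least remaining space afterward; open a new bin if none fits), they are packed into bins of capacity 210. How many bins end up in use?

  40 → bin 1 (new)  [load 40/210]
  30 → bin 1  [load 70/210]
  70 → bin 1  [load 140/210]
  110 → bin 2 (new)  [load 110/210]
  110 → bin 3 (new)  [load 110/210]
  150 → bin 4 (new)  [load 150/210]
  140 → bin 5 (new)  [load 140/210]
  30 → bin 4  [load 180/210]
  160 → bin 6 (new)  [load 160/210]
  110 → bin 7 (new)  [load 110/210]
  140 → bin 8 (new)  [load 140/210]
  30 → bin 4  [load 210/210]
8 bins opened.

8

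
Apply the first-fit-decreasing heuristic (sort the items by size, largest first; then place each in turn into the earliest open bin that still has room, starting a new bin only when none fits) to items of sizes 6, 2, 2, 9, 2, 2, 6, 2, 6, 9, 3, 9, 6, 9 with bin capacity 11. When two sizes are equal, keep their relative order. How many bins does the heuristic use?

8

Sorted descending: 9, 9, 9, 9, 6, 6, 6, 6, 3, 2, 2, 2, 2, 2.
  9 → bin 1 (new)  [load 9/11]
  9 → bin 2 (new)  [load 9/11]
  9 → bin 3 (new)  [load 9/11]
  9 → bin 4 (new)  [load 9/11]
  6 → bin 5 (new)  [load 6/11]
  6 → bin 6 (new)  [load 6/11]
  6 → bin 7 (new)  [load 6/11]
  6 → bin 8 (new)  [load 6/11]
  3 → bin 5  [load 9/11]
  2 → bin 1  [load 11/11]
  2 → bin 2  [load 11/11]
  2 → bin 3  [load 11/11]
  2 → bin 4  [load 11/11]
  2 → bin 5  [load 11/11]
8 bins opened.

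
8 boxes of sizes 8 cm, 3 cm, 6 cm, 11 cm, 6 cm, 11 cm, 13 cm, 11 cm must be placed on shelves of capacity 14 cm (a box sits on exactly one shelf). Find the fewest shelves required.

6

Total = 13 + 11 + 11 + 11 + 8 + 6 + 6 + 3 = 69 cm.
Lower bound: ⌈69/14⌉ = 5 shelves.
A packing using 6 shelves:
  shelf 1: 13 = 13
  shelf 2: 11 + 3 = 14
  shelf 3: 11 = 11
  shelf 4: 11 = 11
  shelf 5: 8 + 6 = 14
  shelf 6: 6 = 6
No arrangement into 5 shelves stays within capacity, so 6 is optimal.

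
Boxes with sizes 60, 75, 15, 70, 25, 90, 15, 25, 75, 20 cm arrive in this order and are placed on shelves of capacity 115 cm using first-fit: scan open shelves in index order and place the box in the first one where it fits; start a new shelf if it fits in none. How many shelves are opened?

5

  60 → shelf 1 (new)  [load 60/115]
  75 → shelf 2 (new)  [load 75/115]
  15 → shelf 1  [load 75/115]
  70 → shelf 3 (new)  [load 70/115]
  25 → shelf 1  [load 100/115]
  90 → shelf 4 (new)  [load 90/115]
  15 → shelf 1  [load 115/115]
  25 → shelf 2  [load 100/115]
  75 → shelf 5 (new)  [load 75/115]
  20 → shelf 3  [load 90/115]
5 shelves opened.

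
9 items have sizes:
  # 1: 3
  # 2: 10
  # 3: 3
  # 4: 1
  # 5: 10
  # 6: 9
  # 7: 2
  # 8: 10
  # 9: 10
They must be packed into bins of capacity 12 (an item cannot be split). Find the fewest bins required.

6

Total = 10 + 10 + 10 + 10 + 9 + 3 + 3 + 2 + 1 = 58.
Lower bound: ⌈58/12⌉ = 5 bins.
A packing using 6 bins:
  bin 1: 10 + 2 = 12
  bin 2: 10 + 1 = 11
  bin 3: 10 = 10
  bin 4: 10 = 10
  bin 5: 9 + 3 = 12
  bin 6: 3 = 3
No arrangement into 5 bins stays within capacity, so 6 is optimal.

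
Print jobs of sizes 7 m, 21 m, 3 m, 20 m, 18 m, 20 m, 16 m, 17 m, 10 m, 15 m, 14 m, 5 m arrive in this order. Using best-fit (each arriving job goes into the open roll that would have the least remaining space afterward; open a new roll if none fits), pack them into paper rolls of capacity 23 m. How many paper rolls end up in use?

  7 → roll 1 (new)  [load 7/23]
  21 → roll 2 (new)  [load 21/23]
  3 → roll 1  [load 10/23]
  20 → roll 3 (new)  [load 20/23]
  18 → roll 4 (new)  [load 18/23]
  20 → roll 5 (new)  [load 20/23]
  16 → roll 6 (new)  [load 16/23]
  17 → roll 7 (new)  [load 17/23]
  10 → roll 1  [load 20/23]
  15 → roll 8 (new)  [load 15/23]
  14 → roll 9 (new)  [load 14/23]
  5 → roll 4  [load 23/23]
9 paper rolls opened.

9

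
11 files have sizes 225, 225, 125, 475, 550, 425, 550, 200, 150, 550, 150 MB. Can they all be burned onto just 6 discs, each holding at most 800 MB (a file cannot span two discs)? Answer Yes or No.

Yes

A valid assignment using 5 discs:
  disc 1: 550 + 225 = 775
  disc 2: 550 + 225 = 775
  disc 3: 550 + 200 = 750
  disc 4: 475 + 150 + 150 = 775
  disc 5: 425 + 125 = 550
That uses only 5 ≤ 6, so 6 discs are enough.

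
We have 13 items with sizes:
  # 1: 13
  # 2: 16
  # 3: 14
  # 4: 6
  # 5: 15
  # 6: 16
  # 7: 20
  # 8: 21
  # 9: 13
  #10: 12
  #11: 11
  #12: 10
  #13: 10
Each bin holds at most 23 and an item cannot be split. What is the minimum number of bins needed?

9

Total = 21 + 20 + 16 + 16 + 15 + 14 + 13 + 13 + 12 + 11 + 10 + 10 + 6 = 177.
Lower bound: ⌈177/23⌉ = 8 bins.
Also, 9 items each exceed 23/2, and no two of those can share a bin, so at least 9 bins are needed.
A packing using 9 bins:
  bin 1: 21 = 21
  bin 2: 20 = 20
  bin 3: 16 + 6 = 22
  bin 4: 16 = 16
  bin 5: 15 = 15
  bin 6: 14 = 14
  bin 7: 13 + 10 = 23
  bin 8: 13 + 10 = 23
  bin 9: 12 + 11 = 23
This matches the lower bound, so 9 is optimal.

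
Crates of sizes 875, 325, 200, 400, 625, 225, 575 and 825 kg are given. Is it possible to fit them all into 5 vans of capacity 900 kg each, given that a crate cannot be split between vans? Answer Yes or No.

A valid assignment using 5 vans:
  van 1: 875 = 875
  van 2: 825 = 825
  van 3: 625 + 225 = 850
  van 4: 575 + 325 = 900
  van 5: 400 + 200 = 600
Every load is within 900 kg, so 5 vans suffice.

Yes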